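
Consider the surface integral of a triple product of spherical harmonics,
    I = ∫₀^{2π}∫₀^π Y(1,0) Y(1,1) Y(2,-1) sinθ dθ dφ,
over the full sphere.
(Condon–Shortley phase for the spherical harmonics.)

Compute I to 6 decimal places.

Rules hold: Σm=0, L=4 even, 0≤2≤2.
N = 3·3·5 = 45
Δ = 0!·2!·2!/5! = 1/30
Racah Σ t=0..0: t=0:+1/1 = 1/1
⇒ 3j(1 1 2; 0 0 0)² = 2/15, sgn +1
Racah Σ t=0..0: t=0:+1/2 = 1/2
⇒ 3j(1 1 2; 0 1 -1)² = 1/10, sgn -1
4πI² = N·(3j₀)²·(3jₘ)² = 3/5
I = -1·√(0.6/4π) = -0.21850969

-0.218510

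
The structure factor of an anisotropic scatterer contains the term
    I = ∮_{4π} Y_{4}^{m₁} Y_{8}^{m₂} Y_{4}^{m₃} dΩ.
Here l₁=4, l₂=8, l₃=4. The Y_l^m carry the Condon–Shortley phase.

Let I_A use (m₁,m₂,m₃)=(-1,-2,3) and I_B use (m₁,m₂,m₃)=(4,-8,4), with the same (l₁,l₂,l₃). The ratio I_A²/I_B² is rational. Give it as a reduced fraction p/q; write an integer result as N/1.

l's match ⇒ only the (l;m) 3-j factors differ between A and B.
A: triangle coeff Δ(4,8,4) = 1/218790; Σ_t [5,5]: t=5:−1/3628800 = -1/3628800; (3j)²=8/2431 [(4 8 4; -1 -2 3)], sign=+1
B: triangle coeff Δ(4,8,4) = 1/218790; Σ_t [0,0]: t=0:+1/1625702400 = 1/1625702400; (3j)²=1/17 [(4 8 4; 4 -8 4)], sign=+1
I_A²/I_B² = (8/2431)/(1/17) = 8/143

8/143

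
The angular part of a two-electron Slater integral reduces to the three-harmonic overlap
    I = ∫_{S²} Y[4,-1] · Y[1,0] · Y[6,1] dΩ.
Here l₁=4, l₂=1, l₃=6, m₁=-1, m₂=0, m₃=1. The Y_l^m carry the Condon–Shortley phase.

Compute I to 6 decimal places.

0.000000

triangle: need 3≤l₃≤5, have 6; I=0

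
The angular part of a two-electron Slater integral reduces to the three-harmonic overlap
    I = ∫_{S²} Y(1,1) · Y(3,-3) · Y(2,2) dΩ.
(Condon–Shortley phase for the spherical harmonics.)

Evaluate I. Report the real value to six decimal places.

-0.319865

Checks pass: Σm=0; 6 even; l₃=2∈[2,4].
(2·1+1)(2·3+1)(2·2+1) = 105
Δ: 2! 0! 4! / 7! → 1/105
sum: t=1:−1/4 = -1/4
3j²(1 3 2; 0 0 0) = Δ·Π!·Σ² = 3/35  (sign -1)
sum: t=0:+1/48 = 1/48
3j²(1 3 2; 1 -3 2) = Δ·Π!·Σ² = 1/7  (sign +1)
combine: 4πI² = 105·3/35·1/7 = 9/7
take √, sign -1: I = -0.31986543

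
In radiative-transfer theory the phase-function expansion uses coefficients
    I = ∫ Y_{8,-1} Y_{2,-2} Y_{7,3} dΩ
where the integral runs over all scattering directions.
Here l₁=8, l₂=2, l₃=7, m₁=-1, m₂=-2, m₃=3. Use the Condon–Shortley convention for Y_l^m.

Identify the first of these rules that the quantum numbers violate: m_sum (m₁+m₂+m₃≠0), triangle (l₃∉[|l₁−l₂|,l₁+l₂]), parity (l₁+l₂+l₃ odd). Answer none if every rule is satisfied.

m₁+m₂+m₃ = -1 − 2 + 3 = 0  ✓
triangle: |8−2|=6 ≤ l₃=7 ≤ 8+2=10  ✓
parity: l₁+l₂+l₃ = 17 is odd  ✗

parity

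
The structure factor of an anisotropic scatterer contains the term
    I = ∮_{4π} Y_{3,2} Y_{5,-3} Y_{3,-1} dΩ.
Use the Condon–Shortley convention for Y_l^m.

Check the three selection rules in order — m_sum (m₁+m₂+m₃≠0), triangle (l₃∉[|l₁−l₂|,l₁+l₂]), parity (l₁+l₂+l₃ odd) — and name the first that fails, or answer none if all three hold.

m_sum

azimuthal sum: 2 − 3 − 1 = -2  ✗
2 ≤ 3 ≤ 8 (triangle on l)
L = 3 + 5 + 3 = 11 (odd)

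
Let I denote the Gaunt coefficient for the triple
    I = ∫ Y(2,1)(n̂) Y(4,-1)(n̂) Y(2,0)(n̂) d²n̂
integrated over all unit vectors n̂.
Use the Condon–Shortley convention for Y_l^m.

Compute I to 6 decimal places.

Checks pass: Σm=0; 8 even; l₃=2∈[2,6].
(2·2+1)(2·4+1)(2·2+1) = 225
Δ: 4! 0! 4! / 9! → 1/630
sum: t=2:+1/16 = 1/16
3j²(2 4 2; 0 0 0) = Δ·Π!·Σ² = 2/35  (sign +1)
sum: t=1:−1/24 = -1/24
3j²(2 4 2; 1 -1 0) = Δ·Π!·Σ² = 1/21  (sign -1)
combine: 4πI² = 225·2/35·1/21 = 30/49
take √, sign -1: I = -0.22072812

-0.220728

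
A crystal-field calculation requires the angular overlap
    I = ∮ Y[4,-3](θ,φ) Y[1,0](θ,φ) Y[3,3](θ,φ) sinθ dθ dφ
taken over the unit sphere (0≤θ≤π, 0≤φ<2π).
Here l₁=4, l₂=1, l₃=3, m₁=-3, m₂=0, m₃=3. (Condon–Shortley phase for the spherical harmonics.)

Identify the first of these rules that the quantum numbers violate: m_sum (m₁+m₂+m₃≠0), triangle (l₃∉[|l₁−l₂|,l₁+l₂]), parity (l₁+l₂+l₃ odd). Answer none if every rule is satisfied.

none

m₁+m₂+m₃ = -3 + 0 + 3 = 0  ✓
triangle: |4−1|=3 ≤ l₃=3 ≤ 4+1=5  ✓
parity: l₁+l₂+l₃ = 8 is even  ✓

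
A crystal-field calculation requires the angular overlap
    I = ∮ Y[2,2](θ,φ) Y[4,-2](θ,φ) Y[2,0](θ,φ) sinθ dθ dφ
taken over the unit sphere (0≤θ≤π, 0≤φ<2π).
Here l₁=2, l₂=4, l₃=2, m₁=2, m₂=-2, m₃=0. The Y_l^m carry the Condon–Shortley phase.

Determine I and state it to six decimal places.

0.156078

Rules hold: Σm=0, L=8 even, 2≤2≤6.
N = 5·9·5 = 225
Δ = 4!·0!·4!/9! = 1/630
Racah Σ t=2..2: t=2:+1/16 = 1/16
⇒ 3j(2 4 2; 0 0 0)² = 2/35, sgn +1
Racah Σ t=0..0: t=0:+1/96 = 1/96
⇒ 3j(2 4 2; 2 -2 0)² = 1/42, sgn +1
4πI² = N·(3j₀)²·(3jₘ)² = 15/49
I = +1·√(0.306122/4π) = 0.15607835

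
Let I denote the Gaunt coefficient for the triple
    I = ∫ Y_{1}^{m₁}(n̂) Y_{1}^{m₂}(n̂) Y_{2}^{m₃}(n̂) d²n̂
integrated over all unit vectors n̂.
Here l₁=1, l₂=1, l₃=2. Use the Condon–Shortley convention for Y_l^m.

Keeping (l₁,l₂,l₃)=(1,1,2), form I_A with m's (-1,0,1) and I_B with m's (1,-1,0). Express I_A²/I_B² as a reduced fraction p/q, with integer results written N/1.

l's match ⇒ only the (l;m) 3-j factors differ between A and B.
A: triangle coeff Δ(1,1,2) = 1/30; Σ_t [0,0]: t=0:+1/2 = 1/2; (3j)²=1/10 [(1 1 2; -1 0 1)], sign=-1
B: triangle coeff Δ(1,1,2) = 1/30; Σ_t [0,0]: t=0:+1/4 = 1/4; (3j)²=1/30 [(1 1 2; 1 -1 0)], sign=+1
I_A²/I_B² = (1/10)/(1/30) = 3/1

3/1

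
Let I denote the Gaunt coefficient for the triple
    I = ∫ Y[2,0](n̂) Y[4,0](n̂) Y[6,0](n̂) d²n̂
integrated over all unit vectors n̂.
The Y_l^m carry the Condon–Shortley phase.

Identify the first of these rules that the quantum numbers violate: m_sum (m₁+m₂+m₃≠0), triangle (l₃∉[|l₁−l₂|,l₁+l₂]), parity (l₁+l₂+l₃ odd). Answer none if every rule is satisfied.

azimuthal sum: 0 + 0 + 0 = 0  ✓
2 ≤ 6 ≤ 6 (triangle on l)  ✓
L = 2 + 4 + 6 = 12 (even)  ✓

none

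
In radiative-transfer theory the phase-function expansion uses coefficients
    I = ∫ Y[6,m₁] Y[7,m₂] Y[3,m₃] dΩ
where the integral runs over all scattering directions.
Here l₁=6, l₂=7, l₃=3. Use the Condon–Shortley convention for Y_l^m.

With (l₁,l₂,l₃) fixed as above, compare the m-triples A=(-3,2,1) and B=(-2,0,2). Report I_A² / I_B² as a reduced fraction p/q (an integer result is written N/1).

4107/7000

Same 6,7,3: normalisation and zero-m 3j drop out of the ratio.
A: Δ: 10! 2! 4! / 17! → 1/2042040; sum: t=7:−1/241920 t=8:+1/483840 t=9:−1/17418240 = -37/17418240; 3j²(6 7 3; -3 2 1) = Δ·Π!·Σ² = 1369/136136  (sign -1)
B: Δ: 10! 2! 4! / 17! → 1/2042040; sum: t=6:+1/207360 t=7:−1/725760 = 1/290304; 3j²(6 7 3; -2 0 2) = Δ·Π!·Σ² = 125/7293  (sign -1)
I_A²/I_B² = (1369/136136)/(125/7293) = 4107/7000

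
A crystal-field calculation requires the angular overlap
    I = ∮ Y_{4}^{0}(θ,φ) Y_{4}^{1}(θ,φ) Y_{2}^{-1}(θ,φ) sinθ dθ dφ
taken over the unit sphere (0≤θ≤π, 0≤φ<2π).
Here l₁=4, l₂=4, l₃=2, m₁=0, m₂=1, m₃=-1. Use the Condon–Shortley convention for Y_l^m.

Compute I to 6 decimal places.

Checks pass: Σm=0; 10 even; l₃=2∈[0,8].
(2·4+1)(2·4+1)(2·2+1) = 405
Δ: 6! 2! 2! / 11! → 1/13860
sum: t=2:+1/192 t=3:−1/36 t=4:+1/192 = -5/288
3j²(4 4 2; 0 0 0) = Δ·Π!·Σ² = 20/693  (sign -1)
sum: t=3:−1/72 t=4:+1/96 = -1/288
3j²(4 4 2; 0 1 -1) = Δ·Π!·Σ² = 1/462  (sign +1)
combine: 4πI² = 405·20/693·1/462 = 150/5929
take √, sign -1: I = -0.04486937

-0.044869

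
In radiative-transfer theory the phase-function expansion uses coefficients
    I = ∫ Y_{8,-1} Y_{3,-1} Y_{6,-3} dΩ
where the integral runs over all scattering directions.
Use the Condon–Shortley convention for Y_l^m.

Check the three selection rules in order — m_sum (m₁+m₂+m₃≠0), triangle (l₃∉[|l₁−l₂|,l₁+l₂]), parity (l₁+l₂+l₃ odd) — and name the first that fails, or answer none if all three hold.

Σmᵢ = -5  ✗
l₃∈[|l₁−l₂|,l₁+l₂]=[5,11], have l₃=6
Σlᵢ = 17 ⇒ odd

m_sum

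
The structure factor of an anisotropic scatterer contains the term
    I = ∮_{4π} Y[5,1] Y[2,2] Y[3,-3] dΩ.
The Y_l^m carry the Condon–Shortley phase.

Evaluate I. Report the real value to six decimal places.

m-sum 0 ✓  L=10 even ✓  3≤3≤7 ✓
Π(2lᵢ+1) = 11×5×7 = 385
triangle coeff Δ(5,2,3) = 1/2310
Σ_t [2,2]: t=2:+1/144 = 1/144
(3j)²=10/231 [(5 2 3; 0 0 0)], sign=-1
Σ_t [4,4]: t=4:+1/17280 = 1/17280
(3j)²=1/2310 [(5 2 3; 1 2 -3)], sign=+1
⇒ 4πI² = 5/693
I = (-1)√(5/693/(4π)) = -0.02396147

-0.023961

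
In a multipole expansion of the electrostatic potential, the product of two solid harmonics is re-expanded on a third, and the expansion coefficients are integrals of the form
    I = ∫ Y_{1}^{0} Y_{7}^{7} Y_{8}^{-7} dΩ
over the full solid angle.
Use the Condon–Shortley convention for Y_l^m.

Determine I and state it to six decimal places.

-0.118504

m-sum 0 ✓  L=16 even ✓  6≤8≤8 ✓
Π(2lᵢ+1) = 3×15×17 = 765
triangle coeff Δ(1,7,8) = 1/2040
Σ_t [0,0]: t=0:+1/25401600 = 1/25401600
(3j)²=8/255 [(1 7 8; 0 0 0)], sign=+1
Σ_t [0,0]: t=0:+1/87178291200 = 1/87178291200
(3j)²=1/136 [(1 7 8; 0 7 -7)], sign=-1
⇒ 4πI² = 3/17
I = (-1)√(3/17/(4π)) = -0.11850352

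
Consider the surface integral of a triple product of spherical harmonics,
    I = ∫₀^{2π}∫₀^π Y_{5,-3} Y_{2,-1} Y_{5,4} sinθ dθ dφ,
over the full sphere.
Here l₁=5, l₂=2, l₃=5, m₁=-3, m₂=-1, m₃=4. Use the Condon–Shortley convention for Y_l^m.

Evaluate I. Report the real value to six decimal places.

0.196098

m-sum 0 ✓  L=12 even ✓  3≤5≤7 ✓
Π(2lᵢ+1) = 11×5×11 = 605
triangle coeff Δ(5,2,5) = 1/38610
Σ_t [0,2]: t=0:+1/2880 t=1:−1/576 t=2:+1/2880 = -1/960
(3j)²=10/429 [(5 2 5; 0 0 0)], sign=+1
Σ_t [0,1]: t=0:+1/80640 t=1:−1/10080 = -1/11520
(3j)²=49/1430 [(5 2 5; -3 -1 4)], sign=+1
⇒ 4πI² = 245/507
I = (+1)√(245/507/(4π)) = 0.19609844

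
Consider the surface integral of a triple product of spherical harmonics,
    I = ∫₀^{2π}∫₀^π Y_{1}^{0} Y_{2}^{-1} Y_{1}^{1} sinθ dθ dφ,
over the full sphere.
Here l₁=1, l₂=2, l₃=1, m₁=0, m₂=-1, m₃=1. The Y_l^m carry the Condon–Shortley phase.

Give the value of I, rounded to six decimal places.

-0.218510

m-sum 0 ✓  L=4 even ✓  1≤1≤3 ✓
Π(2lᵢ+1) = 3×5×3 = 45
triangle coeff Δ(1,2,1) = 1/30
Σ_t [1,1]: t=1:−1/1 = -1/1
(3j)²=2/15 [(1 2 1; 0 0 0)], sign=+1
Σ_t [1,1]: t=1:−1/2 = -1/2
(3j)²=1/10 [(1 2 1; 0 -1 1)], sign=-1
⇒ 4πI² = 3/5
I = (-1)√(3/5/(4π)) = -0.21850969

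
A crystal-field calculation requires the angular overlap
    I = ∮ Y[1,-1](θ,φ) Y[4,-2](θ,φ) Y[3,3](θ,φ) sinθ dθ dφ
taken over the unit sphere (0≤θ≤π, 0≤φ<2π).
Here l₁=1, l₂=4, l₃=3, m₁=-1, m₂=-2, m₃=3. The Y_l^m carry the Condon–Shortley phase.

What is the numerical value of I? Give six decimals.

0.061558

m-sum 0 ✓  L=8 even ✓  3≤3≤5 ✓
Π(2lᵢ+1) = 3×9×7 = 189
triangle coeff Δ(1,4,3) = 1/252
Σ_t [1,1]: t=1:−1/36 = -1/36
(3j)²=4/63 [(1 4 3; 0 0 0)], sign=+1
Σ_t [2,2]: t=2:+1/1440 = 1/1440
(3j)²=1/252 [(1 4 3; -1 -2 3)], sign=+1
⇒ 4πI² = 1/21
I = (+1)√(1/21/(4π)) = 0.06155813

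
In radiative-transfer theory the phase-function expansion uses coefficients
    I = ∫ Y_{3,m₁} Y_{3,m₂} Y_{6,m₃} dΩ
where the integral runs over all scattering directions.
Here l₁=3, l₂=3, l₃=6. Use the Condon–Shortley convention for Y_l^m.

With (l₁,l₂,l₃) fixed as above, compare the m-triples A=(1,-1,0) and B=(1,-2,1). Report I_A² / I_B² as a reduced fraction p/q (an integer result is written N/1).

Shared (l₁,l₂,l₃)=(3,3,6): N and (l;000)² cancel in I_A²/I_B².
A: Δ = 0!·6!·6!/13! = 1/12012; Racah Σ t=0..0: t=0:+1/2304 = 1/2304; ⇒ 3j(3 3 6; 1 -1 0)² = 75/4004, sgn +1
B: Δ = 0!·6!·6!/13! = 1/12012; Racah Σ t=0..0: t=0:+1/5760 = 1/5760; ⇒ 3j(3 3 6; 1 -2 1)² = 5/572, sgn -1
I_A²/I_B² = (75/4004)/(5/572) = 15/7

15/7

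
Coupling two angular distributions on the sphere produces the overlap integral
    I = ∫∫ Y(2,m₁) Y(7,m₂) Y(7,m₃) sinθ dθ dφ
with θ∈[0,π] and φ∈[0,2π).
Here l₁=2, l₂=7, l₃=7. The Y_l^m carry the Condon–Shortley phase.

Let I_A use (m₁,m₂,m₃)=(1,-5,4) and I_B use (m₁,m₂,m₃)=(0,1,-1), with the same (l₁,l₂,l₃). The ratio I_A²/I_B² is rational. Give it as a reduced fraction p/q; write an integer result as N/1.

Shared (l₁,l₂,l₃)=(2,7,7): N and (l;000)² cancel in I_A²/I_B².
A: Δ = 2!·2!·12!/17! = 1/185640; Racah Σ t=0..1: t=0:+1/14515200 t=1:−1/79833600 = 1/17740800; ⇒ 3j(2 7 7; 1 -5 4)² = 729/30940, sgn -1
B: Δ = 2!·2!·12!/17! = 1/185640; Racah Σ t=0..2: t=0:+1/3870720 t=1:−1/604800 t=2:+1/2073600 = -53/58060800; ⇒ 3j(2 7 7; 0 1 -1)² = 2809/185640, sgn -1
I_A²/I_B² = (729/30940)/(2809/185640) = 4374/2809

4374/2809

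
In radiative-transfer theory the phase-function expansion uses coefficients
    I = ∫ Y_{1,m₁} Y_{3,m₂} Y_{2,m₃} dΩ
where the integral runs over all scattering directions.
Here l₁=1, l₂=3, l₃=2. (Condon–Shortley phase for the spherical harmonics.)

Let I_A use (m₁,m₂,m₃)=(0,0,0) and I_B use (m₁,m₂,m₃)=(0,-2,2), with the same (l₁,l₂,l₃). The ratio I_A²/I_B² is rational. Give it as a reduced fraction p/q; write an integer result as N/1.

l's match ⇒ only the (l;m) 3-j factors differ between A and B.
A: triangle coeff Δ(1,3,2) = 1/105; Σ_t [1,1]: t=1:−1/4 = -1/4; (3j)²=3/35 [(1 3 2; 0 0 0)], sign=-1
B: triangle coeff Δ(1,3,2) = 1/105; Σ_t [1,1]: t=1:−1/24 = -1/24; (3j)²=1/21 [(1 3 2; 0 -2 2)], sign=-1
I_A²/I_B² = (3/35)/(1/21) = 9/5

9/5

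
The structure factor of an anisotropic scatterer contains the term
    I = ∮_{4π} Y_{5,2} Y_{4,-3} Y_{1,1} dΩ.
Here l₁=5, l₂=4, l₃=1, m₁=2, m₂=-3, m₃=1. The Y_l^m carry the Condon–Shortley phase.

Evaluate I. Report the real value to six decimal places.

0.085055

m-sum 0 ✓  L=10 even ✓  1≤1≤9 ✓
Π(2lᵢ+1) = 11×9×3 = 297
triangle coeff Δ(5,4,1) = 1/495
Σ_t [4,4]: t=4:+1/576 = 1/576
(3j)²=5/99 [(5 4 1; 0 0 0)], sign=-1
Σ_t [1,1]: t=1:−1/10080 = -1/10080
(3j)²=1/165 [(5 4 1; 2 -3 1)], sign=-1
⇒ 4πI² = 1/11
I = (+1)√(1/11/(4π)) = 0.08505478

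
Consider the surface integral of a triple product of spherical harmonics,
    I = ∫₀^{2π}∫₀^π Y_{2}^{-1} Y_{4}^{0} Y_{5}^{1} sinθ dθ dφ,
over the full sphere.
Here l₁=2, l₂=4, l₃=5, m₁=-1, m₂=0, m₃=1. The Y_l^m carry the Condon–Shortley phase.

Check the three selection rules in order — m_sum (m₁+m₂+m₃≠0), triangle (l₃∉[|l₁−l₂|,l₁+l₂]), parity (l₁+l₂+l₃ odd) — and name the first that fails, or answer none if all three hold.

parity

m₁+m₂+m₃ = -1 + 0 + 1 = 0  ✓
triangle: |2−4|=2 ≤ l₃=5 ≤ 2+4=6  ✓
parity: l₁+l₂+l₃ = 11 is odd  ✗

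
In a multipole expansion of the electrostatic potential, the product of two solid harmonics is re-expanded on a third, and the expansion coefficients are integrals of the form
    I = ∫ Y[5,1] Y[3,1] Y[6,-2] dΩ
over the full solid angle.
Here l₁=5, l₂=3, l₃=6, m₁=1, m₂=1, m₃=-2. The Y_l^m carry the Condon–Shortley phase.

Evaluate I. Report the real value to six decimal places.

Rules hold: Σm=0, L=14 even, 2≤6≤8.
N = 11·7·13 = 1001
Δ = 2!·8!·4!/15! = 1/675675
Racah Σ t=0..2: t=0:+1/8640 t=1:−1/2304 t=2:+1/8640 = -7/34560
⇒ 3j(5 3 6; 0 0 0)² = 7/429, sgn -1
Racah Σ t=0..2: t=0:+1/27648 t=1:−1/4320 t=2:+1/11520 = -1/9216
⇒ 3j(5 3 6; 1 1 -2)² = 2/143, sgn -1
4πI² = N·(3j₀)²·(3jₘ)² = 98/429
I = +1·√(0.228438/4π) = 0.13482780

0.134828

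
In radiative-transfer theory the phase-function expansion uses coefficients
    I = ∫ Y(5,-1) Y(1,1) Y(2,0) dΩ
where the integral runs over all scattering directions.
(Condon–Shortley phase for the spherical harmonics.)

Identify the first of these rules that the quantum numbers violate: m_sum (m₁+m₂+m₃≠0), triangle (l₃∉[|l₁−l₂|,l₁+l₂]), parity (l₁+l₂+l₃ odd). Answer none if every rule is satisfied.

triangle

azimuthal sum: -1 + 1 + 0 = 0  ✓
4 ≤ 2 ≤ 6 (triangle on l)  ✗
L = 5 + 1 + 2 = 8 (even)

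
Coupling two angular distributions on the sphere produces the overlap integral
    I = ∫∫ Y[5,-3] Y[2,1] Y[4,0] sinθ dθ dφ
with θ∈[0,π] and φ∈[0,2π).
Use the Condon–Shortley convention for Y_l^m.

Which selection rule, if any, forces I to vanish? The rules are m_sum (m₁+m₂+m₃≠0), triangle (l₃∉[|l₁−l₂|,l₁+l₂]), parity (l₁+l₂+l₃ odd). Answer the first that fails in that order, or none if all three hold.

m_sum

Σmᵢ = -2  ✗
l₃∈[|l₁−l₂|,l₁+l₂]=[3,7], have l₃=4
Σlᵢ = 11 ⇒ odd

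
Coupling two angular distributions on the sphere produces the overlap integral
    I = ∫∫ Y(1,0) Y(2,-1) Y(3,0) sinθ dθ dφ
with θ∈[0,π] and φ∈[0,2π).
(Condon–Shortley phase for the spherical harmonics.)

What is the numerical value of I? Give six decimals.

0.000000

Σmᵢ = -1 ≠ 0, so the φ-integral vanishes; I = 0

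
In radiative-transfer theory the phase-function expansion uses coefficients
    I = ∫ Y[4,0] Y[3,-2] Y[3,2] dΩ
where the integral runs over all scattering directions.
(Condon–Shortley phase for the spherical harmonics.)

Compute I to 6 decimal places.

-0.179515

Rules hold: Σm=0, L=10 even, 1≤3≤7.
N = 9·7·7 = 441
Δ = 4!·4!·2!/11! = 1/34650
Racah Σ t=1..3: t=1:−1/72 t=2:+1/16 t=3:−1/72 = 5/144
⇒ 3j(4 3 3; 0 0 0)² = 2/77, sgn -1
Racah Σ t=0..1: t=0:+1/576 t=1:−1/72 = -7/576
⇒ 3j(4 3 3; 0 -2 2)² = 7/198, sgn +1
4πI² = N·(3j₀)²·(3jₘ)² = 49/121
I = -1·√(0.404959/4π) = -0.17951487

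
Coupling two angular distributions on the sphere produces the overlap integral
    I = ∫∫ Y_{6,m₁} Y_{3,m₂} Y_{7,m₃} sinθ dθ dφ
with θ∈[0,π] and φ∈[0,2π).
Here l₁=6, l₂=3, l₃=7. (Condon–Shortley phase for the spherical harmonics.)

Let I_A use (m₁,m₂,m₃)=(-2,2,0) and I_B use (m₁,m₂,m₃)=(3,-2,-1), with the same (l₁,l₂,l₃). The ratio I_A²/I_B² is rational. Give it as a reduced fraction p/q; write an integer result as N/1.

1400/1521

Same 6,3,7: normalisation and zero-m 3j drop out of the ratio.
A: Δ: 2! 10! 4! / 17! → 1/2042040; sum: t=1:−1/725760 t=2:+1/207360 = 1/290304; 3j²(6 3 7; -2 2 0) = Δ·Π!·Σ² = 125/7293  (sign -1)
B: Δ: 2! 10! 4! / 17! → 1/2042040; sum: t=0:+1/362880 t=1:−1/1935360 = 13/5806080; 3j²(6 3 7; 3 -2 -1) = Δ·Π!·Σ² = 195/10472  (sign +1)
I_A²/I_B² = (125/7293)/(195/10472) = 1400/1521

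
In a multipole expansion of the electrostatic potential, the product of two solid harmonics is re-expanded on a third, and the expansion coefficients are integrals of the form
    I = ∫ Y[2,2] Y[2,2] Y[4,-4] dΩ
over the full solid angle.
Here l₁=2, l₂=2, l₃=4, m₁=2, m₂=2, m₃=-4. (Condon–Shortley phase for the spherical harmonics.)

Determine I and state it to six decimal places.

Checks pass: Σm=0; 8 even; l₃=4∈[0,4].
(2·2+1)(2·2+1)(2·4+1) = 225
Δ: 0! 4! 4! / 9! → 1/630
sum: t=0:+1/16 = 1/16
3j²(2 2 4; 0 0 0) = Δ·Π!·Σ² = 2/35  (sign +1)
sum: t=0:+1/576 = 1/576
3j²(2 2 4; 2 2 -4) = Δ·Π!·Σ² = 1/9  (sign +1)
combine: 4πI² = 225·2/35·1/9 = 10/7
take √, sign +1: I = 0.33716777

0.337168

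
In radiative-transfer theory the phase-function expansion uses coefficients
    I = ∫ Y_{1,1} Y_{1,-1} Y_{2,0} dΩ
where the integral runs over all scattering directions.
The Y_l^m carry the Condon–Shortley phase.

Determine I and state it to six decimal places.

0.126157

m-sum 0 ✓  L=4 even ✓  0≤2≤2 ✓
Π(2lᵢ+1) = 3×3×5 = 45
triangle coeff Δ(1,1,2) = 1/30
Σ_t [0,0]: t=0:+1/1 = 1/1
(3j)²=2/15 [(1 1 2; 0 0 0)], sign=+1
Σ_t [0,0]: t=0:+1/4 = 1/4
(3j)²=1/30 [(1 1 2; 1 -1 0)], sign=+1
⇒ 4πI² = 1/5
I = (+1)√(1/5/(4π)) = 0.12615663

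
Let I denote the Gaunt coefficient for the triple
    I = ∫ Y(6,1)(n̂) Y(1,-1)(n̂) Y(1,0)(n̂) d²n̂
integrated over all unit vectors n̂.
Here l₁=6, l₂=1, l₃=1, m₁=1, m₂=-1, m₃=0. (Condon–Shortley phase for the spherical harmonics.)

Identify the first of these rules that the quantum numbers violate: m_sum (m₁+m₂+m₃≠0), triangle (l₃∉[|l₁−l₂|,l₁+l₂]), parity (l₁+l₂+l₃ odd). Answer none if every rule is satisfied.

triangle

Σmᵢ = 0  ✓
l₃∈[|l₁−l₂|,l₁+l₂]=[5,7], have l₃=1  ✗
Σlᵢ = 8 ⇒ even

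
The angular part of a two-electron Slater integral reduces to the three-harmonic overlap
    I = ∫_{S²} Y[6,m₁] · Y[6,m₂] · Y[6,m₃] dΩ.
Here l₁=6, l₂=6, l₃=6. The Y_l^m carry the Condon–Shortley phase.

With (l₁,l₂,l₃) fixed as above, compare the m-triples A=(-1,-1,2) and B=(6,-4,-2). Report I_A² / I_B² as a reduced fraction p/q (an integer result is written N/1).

l's match ⇒ only the (l;m) 3-j factors differ between A and B.
A: triangle coeff Δ(6,6,6) = 1/325909584; Σ_t [1,5]: t=1:−1/4147200 t=2:+1/207360 t=3:−1/82944 t=4:+1/207360 t=5:−1/4147200 = -1/345600; (3j)²=420/46189 [(6 6 6; -1 -1 2)], sign=-1
B: triangle coeff Δ(6,6,6) = 1/325909584; Σ_t [0,0]: t=0:+1/24883200 = 1/24883200; (3j)²=70/4199 [(6 6 6; 6 -4 -2)], sign=+1
I_A²/I_B² = (420/46189)/(70/4199) = 6/11

6/11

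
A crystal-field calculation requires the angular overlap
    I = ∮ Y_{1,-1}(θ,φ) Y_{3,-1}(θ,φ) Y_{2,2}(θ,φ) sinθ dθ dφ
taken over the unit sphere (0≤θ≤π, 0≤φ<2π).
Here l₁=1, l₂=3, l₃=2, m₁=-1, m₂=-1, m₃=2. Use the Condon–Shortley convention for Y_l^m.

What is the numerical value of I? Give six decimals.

m-sum 0 ✓  L=6 even ✓  2≤2≤4 ✓
Π(2lᵢ+1) = 3×7×5 = 105
triangle coeff Δ(1,3,2) = 1/105
Σ_t [1,1]: t=1:−1/4 = -1/4
(3j)²=3/35 [(1 3 2; 0 0 0)], sign=-1
Σ_t [2,2]: t=2:+1/48 = 1/48
(3j)²=1/105 [(1 3 2; -1 -1 2)], sign=+1
⇒ 4πI² = 3/35
I = (-1)√(3/35/(4π)) = -0.08258890

-0.082589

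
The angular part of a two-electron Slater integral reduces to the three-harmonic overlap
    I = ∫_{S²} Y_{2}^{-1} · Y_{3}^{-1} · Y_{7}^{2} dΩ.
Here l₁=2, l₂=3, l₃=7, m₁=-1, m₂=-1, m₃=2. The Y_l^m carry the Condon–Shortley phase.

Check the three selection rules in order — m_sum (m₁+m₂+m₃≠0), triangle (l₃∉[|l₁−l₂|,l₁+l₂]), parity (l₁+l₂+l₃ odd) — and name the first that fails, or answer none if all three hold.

m₁+m₂+m₃ = -1 − 1 + 2 = 0  ✓
triangle: |2−3|=1 ≤ l₃=7 ≤ 2+3=5  ✗
parity: l₁+l₂+l₃ = 12 is even

triangle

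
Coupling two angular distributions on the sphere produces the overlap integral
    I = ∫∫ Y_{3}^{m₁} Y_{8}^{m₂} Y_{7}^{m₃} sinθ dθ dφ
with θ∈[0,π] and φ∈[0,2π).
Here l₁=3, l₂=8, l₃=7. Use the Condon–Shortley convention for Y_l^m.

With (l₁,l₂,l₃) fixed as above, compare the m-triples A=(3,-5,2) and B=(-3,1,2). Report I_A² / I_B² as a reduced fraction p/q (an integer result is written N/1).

l's match ⇒ only the (l;m) 3-j factors differ between A and B.
A: triangle coeff Δ(3,8,7) = 1/5290740; Σ_t [0,0]: t=0:+1/104509440 = 1/104509440; (3j)²=275/13566 [(3 8 7; 3 -5 2)], sign=-1
B: triangle coeff Δ(3,8,7) = 1/5290740; Σ_t [4,4]: t=4:+1/29030400 = 1/29030400; (3j)²=54/4199 [(3 8 7; -3 1 2)], sign=-1
I_A²/I_B² = (275/13566)/(54/4199) = 3575/2268

3575/2268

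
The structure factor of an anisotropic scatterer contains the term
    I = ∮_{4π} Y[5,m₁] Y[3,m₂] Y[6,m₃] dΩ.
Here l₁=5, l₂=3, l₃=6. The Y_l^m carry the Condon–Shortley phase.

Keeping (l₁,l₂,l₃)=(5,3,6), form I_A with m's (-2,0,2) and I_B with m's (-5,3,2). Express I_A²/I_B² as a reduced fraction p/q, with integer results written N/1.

8/3

l's match ⇒ only the (l;m) 3-j factors differ between A and B.
A: triangle coeff Δ(5,3,6) = 1/675675; Σ_t [0,2]: t=0:+1/60480 t=1:−1/5760 t=2:+1/8640 = -1/24192; (3j)²=8/3003 [(5 3 6; -2 0 2)], sign=-1
B: triangle coeff Δ(5,3,6) = 1/675675; Σ_t [2,2]: t=2:+1/1935360 = 1/1935360; (3j)²=1/1001 [(5 3 6; -5 3 2)], sign=+1
I_A²/I_B² = (8/3003)/(1/1001) = 8/3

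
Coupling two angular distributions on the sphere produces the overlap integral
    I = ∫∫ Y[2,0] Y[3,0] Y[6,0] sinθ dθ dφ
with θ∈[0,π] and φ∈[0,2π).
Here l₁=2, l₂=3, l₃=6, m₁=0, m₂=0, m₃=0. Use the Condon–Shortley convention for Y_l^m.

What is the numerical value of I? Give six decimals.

|2−3|≤6≤2+3 violated ⇒ I = 0

0.000000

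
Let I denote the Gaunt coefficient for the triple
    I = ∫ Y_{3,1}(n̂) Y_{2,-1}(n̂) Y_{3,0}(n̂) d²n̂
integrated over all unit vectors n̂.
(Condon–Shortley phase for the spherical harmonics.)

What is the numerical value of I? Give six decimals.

m-sum 0 ✓  L=8 even ✓  1≤3≤5 ✓
Π(2lᵢ+1) = 7×5×7 = 245
triangle coeff Δ(3,2,3) = 1/3780
Σ_t [0,2]: t=0:+1/24 t=1:−1/4 t=2:+1/24 = -1/6
(3j)²=4/105 [(3 2 3; 0 0 0)], sign=+1
Σ_t [0,1]: t=0:+1/8 t=1:−1/12 = 1/24
(3j)²=1/210 [(3 2 3; 1 -1 0)], sign=-1
⇒ 4πI² = 2/45
I = (-1)√(2/45/(4π)) = -0.05947080

-0.059471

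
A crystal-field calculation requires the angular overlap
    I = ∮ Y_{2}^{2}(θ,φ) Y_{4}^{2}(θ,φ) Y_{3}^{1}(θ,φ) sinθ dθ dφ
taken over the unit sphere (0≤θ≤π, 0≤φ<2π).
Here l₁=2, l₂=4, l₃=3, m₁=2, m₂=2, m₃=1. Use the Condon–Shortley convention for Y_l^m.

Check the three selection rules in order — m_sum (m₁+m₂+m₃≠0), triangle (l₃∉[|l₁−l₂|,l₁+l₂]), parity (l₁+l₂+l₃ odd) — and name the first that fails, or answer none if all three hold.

Σmᵢ = 5  ✗
l₃∈[|l₁−l₂|,l₁+l₂]=[2,6], have l₃=3
Σlᵢ = 9 ⇒ odd

m_sum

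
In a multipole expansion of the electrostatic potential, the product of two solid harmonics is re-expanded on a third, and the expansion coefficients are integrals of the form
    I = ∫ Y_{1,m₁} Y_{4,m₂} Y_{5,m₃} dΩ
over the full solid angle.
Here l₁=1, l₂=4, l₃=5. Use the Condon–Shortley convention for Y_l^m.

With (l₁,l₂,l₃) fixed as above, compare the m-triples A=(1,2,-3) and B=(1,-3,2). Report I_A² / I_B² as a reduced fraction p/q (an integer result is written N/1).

28/3

l's match ⇒ only the (l;m) 3-j factors differ between A and B.
A: triangle coeff Δ(1,4,5) = 1/495; Σ_t [0,0]: t=0:+1/2880 = 1/2880; (3j)²=28/495 [(1 4 5; 1 2 -3)], sign=+1
B: triangle coeff Δ(1,4,5) = 1/495; Σ_t [0,0]: t=0:+1/10080 = 1/10080; (3j)²=1/165 [(1 4 5; 1 -3 2)], sign=-1
I_A²/I_B² = (28/495)/(1/165) = 28/3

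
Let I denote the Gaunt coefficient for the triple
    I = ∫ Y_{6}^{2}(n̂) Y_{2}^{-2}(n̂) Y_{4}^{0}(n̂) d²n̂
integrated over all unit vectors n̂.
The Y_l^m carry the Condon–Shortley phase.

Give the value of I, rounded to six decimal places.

0.133065

Rules hold: Σm=0, L=12 even, 4≤4≤8.
N = 13·5·9 = 585
Δ = 4!·8!·0!/13! = 1/6435
Racah Σ t=2..2: t=2:+1/2304 = 1/2304
⇒ 3j(6 2 4; 0 0 0)² = 5/143, sgn +1
Racah Σ t=0..0: t=0:+1/13824 = 1/13824
⇒ 3j(6 2 4; 2 -2 0)² = 14/1287, sgn +1
4πI² = N·(3j₀)²·(3jₘ)² = 350/1573
I = +1·√(0.222505/4π) = 0.13306527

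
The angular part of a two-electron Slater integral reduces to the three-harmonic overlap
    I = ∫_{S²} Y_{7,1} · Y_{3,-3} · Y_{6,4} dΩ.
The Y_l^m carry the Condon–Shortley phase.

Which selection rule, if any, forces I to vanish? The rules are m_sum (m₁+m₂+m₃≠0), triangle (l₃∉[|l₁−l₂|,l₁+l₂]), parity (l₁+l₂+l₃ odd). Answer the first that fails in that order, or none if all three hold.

m_sum

azimuthal sum: 1 − 3 + 4 = 2  ✗
4 ≤ 6 ≤ 10 (triangle on l)
L = 7 + 3 + 6 = 16 (even)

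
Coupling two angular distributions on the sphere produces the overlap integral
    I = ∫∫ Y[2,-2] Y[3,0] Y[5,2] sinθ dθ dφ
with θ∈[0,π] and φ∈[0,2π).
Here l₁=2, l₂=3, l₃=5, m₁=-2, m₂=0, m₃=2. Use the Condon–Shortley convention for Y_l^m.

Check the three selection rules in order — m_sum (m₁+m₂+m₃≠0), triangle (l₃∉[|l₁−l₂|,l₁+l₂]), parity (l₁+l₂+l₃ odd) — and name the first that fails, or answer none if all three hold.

none

m₁+m₂+m₃ = -2 + 0 + 2 = 0  ✓
triangle: |2−3|=1 ≤ l₃=5 ≤ 2+3=5  ✓
parity: l₁+l₂+l₃ = 10 is even  ✓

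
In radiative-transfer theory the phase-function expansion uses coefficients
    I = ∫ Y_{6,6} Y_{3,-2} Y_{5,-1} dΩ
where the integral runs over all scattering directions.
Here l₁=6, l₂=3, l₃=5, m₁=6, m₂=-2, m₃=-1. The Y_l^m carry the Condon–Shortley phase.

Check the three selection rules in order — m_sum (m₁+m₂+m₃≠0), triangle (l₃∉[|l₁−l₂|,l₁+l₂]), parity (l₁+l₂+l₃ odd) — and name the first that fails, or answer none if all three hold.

m_sum

azimuthal sum: 6 − 2 − 1 = 3  ✗
3 ≤ 5 ≤ 9 (triangle on l)
L = 6 + 3 + 5 = 14 (even)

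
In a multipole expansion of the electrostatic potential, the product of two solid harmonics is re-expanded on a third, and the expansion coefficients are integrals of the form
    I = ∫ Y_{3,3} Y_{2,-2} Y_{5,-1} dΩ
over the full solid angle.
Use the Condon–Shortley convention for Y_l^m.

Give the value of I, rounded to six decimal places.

Rules hold: Σm=0, L=10 even, 1≤5≤5.
N = 7·5·11 = 385
Δ = 0!·6!·4!/11! = 1/2310
Racah Σ t=0..0: t=0:+1/144 = 1/144
⇒ 3j(3 2 5; 0 0 0)² = 10/231, sgn -1
Racah Σ t=0..0: t=0:+1/17280 = 1/17280
⇒ 3j(3 2 5; 3 -2 -1)² = 1/2310, sgn +1
4πI² = N·(3j₀)²·(3jₘ)² = 5/693
I = -1·√(0.00721501/4π) = -0.02396147

-0.023961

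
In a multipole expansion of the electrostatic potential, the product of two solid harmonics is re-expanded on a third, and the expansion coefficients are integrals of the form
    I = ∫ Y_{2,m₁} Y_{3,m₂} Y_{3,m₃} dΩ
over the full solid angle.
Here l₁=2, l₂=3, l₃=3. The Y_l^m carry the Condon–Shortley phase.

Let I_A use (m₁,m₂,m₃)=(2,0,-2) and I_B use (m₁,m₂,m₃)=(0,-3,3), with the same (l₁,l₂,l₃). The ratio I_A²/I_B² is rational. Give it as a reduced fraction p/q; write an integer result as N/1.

Shared (l₁,l₂,l₃)=(2,3,3): N and (l;000)² cancel in I_A²/I_B².
A: Δ = 2!·2!·4!/9! = 1/3780; Racah Σ t=0..0: t=0:+1/24 = 1/24; ⇒ 3j(2 3 3; 2 0 -2)² = 1/21, sgn -1
B: Δ = 2!·2!·4!/9! = 1/3780; Racah Σ t=0..0: t=0:+1/96 = 1/96; ⇒ 3j(2 3 3; 0 -3 3)² = 5/84, sgn +1
I_A²/I_B² = (1/21)/(5/84) = 4/5

4/5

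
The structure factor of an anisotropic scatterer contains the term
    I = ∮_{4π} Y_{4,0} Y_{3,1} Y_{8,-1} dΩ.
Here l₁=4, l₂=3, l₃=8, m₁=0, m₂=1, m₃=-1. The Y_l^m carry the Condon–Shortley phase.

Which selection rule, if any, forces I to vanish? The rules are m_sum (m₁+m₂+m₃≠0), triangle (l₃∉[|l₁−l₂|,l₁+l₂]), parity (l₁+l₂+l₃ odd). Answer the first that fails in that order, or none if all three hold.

m₁+m₂+m₃ = 0 + 1 − 1 = 0  ✓
triangle: |4−3|=1 ≤ l₃=8 ≤ 4+3=7  ✗
parity: l₁+l₂+l₃ = 15 is odd

triangle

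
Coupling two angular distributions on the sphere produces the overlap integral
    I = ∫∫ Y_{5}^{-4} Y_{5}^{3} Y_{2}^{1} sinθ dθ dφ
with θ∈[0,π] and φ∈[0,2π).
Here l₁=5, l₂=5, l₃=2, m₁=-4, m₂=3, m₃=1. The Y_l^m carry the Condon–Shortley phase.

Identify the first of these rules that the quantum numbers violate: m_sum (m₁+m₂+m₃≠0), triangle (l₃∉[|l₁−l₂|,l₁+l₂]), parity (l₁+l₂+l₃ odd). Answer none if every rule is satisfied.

none

azimuthal sum: -4 + 3 + 1 = 0  ✓
0 ≤ 2 ≤ 10 (triangle on l)  ✓
L = 5 + 5 + 2 = 12 (even)  ✓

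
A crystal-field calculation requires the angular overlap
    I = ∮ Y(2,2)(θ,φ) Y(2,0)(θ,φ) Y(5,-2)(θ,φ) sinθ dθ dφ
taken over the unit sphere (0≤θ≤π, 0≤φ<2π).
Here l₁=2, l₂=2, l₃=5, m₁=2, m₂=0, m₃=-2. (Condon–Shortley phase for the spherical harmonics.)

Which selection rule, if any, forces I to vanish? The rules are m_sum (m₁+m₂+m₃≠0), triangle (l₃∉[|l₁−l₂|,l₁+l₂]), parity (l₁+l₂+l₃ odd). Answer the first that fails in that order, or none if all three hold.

triangle

m₁+m₂+m₃ = 2 + 0 − 2 = 0  ✓
triangle: |2−2|=0 ≤ l₃=5 ≤ 2+2=4  ✗
parity: l₁+l₂+l₃ = 9 is odd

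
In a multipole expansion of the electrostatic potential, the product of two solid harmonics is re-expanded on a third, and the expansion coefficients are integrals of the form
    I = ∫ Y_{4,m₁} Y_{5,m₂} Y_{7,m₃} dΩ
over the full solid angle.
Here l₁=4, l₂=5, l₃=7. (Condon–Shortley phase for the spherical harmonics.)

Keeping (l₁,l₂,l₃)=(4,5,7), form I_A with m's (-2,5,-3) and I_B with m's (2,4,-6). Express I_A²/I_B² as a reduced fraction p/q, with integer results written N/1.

1125/572

l's match ⇒ only the (l;m) 3-j factors differ between A and B.
A: triangle coeff Δ(4,5,7) = 1/6126120; Σ_t [2,2]: t=2:+1/3870720 = 1/3870720; (3j)²=675/136136 [(4 5 7; -2 5 -3)], sign=+1
B: triangle coeff Δ(4,5,7) = 1/6126120; Σ_t [1,2]: t=1:−1/4838400 t=2:+1/7257600 = -1/14515200; (3j)²=3/1190 [(4 5 7; 2 4 -6)], sign=+1
I_A²/I_B² = (675/136136)/(3/1190) = 1125/572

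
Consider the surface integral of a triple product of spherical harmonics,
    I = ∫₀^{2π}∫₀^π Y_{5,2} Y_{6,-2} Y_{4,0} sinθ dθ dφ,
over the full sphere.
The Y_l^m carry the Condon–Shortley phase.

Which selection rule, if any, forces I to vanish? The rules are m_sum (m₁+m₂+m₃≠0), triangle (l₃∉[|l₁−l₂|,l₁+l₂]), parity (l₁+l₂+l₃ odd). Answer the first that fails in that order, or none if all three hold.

m₁+m₂+m₃ = 2 − 2 + 0 = 0  ✓
triangle: |5−6|=1 ≤ l₃=4 ≤ 5+6=11  ✓
parity: l₁+l₂+l₃ = 15 is odd  ✗

parity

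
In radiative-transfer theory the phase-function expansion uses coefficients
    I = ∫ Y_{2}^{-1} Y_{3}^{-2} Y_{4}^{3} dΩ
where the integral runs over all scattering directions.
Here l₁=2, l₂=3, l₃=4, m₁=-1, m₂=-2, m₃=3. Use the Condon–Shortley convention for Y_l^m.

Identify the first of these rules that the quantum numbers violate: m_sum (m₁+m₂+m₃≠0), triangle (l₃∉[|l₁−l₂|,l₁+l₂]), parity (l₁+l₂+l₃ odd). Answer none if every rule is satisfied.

parity

m₁+m₂+m₃ = -1 − 2 + 3 = 0  ✓
triangle: |2−3|=1 ≤ l₃=4 ≤ 2+3=5  ✓
parity: l₁+l₂+l₃ = 9 is odd  ✗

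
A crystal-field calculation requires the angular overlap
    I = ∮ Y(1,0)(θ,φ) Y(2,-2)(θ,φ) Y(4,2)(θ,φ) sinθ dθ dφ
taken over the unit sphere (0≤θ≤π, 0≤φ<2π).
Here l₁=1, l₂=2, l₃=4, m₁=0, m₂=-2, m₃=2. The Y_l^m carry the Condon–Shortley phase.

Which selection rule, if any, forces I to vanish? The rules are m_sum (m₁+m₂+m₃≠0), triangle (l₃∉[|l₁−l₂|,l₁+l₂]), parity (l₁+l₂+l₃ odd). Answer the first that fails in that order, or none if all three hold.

azimuthal sum: 0 − 2 + 2 = 0  ✓
1 ≤ 4 ≤ 3 (triangle on l)  ✗
L = 1 + 2 + 4 = 7 (odd)

triangle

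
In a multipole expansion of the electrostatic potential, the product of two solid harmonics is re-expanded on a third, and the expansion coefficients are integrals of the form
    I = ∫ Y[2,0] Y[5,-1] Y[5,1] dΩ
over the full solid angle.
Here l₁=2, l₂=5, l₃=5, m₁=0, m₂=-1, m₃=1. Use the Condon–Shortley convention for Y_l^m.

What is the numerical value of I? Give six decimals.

m-sum 0 ✓  L=12 even ✓  3≤5≤7 ✓
Π(2lᵢ+1) = 5×11×11 = 605
triangle coeff Δ(2,5,5) = 1/38610
Σ_t [0,2]: t=0:+1/2880 t=1:−1/576 t=2:+1/2880 = -1/960
(3j)²=10/429 [(2 5 5; 0 0 0)], sign=+1
Σ_t [0,2]: t=0:+1/2304 t=1:−1/720 t=2:+1/5760 = -1/1280
(3j)²=27/1430 [(2 5 5; 0 -1 1)], sign=-1
⇒ 4πI² = 45/169
I = (-1)√(45/169/(4π)) = -0.14556534

-0.145565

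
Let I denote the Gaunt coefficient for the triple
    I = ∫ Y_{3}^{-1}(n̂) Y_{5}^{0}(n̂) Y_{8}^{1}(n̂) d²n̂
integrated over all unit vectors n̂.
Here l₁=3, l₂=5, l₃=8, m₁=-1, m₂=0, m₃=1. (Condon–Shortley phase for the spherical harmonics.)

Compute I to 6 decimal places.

-0.215961

Checks pass: Σm=0; 16 even; l₃=8∈[2,8].
(2·3+1)(2·5+1)(2·8+1) = 1309
Δ: 0! 6! 10! / 17! → 1/136136
sum: t=0:+1/518400 = 1/518400
3j²(3 5 8; 0 0 0) = Δ·Π!·Σ² = 56/2431  (sign +1)
sum: t=0:+1/691200 = 1/691200
3j²(3 5 8; -1 0 1) = Δ·Π!·Σ² = 189/9724  (sign -1)
combine: 4πI² = 1309·56/2431·189/9724 = 18522/31603
take √, sign -1: I = -0.21596076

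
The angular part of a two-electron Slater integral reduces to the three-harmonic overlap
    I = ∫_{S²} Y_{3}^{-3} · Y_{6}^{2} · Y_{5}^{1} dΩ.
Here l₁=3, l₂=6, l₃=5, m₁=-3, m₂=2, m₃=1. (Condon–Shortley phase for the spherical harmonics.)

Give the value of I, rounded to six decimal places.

Checks pass: Σm=0; 14 even; l₃=5∈[3,9].
(2·3+1)(2·6+1)(2·5+1) = 1001
Δ: 4! 2! 8! / 15! → 1/675675
sum: t=1:−1/8640 t=2:+1/2304 t=3:−1/8640 = 7/34560
3j²(3 6 5; 0 0 0) = Δ·Π!·Σ² = 7/429  (sign -1)
sum: t=4:+1/27648 = 1/27648
3j²(3 6 5; -3 2 1) = Δ·Π!·Σ² = 10/429  (sign +1)
combine: 4πI² = 1001·7/429·10/429 = 490/1287
take √, sign -1: I = -0.17406195

-0.174062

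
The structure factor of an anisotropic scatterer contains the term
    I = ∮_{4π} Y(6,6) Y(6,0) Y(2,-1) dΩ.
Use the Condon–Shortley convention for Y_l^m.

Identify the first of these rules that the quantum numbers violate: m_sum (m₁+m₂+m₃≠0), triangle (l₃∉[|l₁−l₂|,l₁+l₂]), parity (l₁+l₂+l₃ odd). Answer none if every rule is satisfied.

Σmᵢ = 5  ✗
l₃∈[|l₁−l₂|,l₁+l₂]=[0,12], have l₃=2
Σlᵢ = 14 ⇒ even

m_sum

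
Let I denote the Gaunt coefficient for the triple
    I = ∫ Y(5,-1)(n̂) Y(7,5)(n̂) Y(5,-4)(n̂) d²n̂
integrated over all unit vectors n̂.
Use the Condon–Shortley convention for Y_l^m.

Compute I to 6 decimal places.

0.000000

Σlᵢ=17 odd — θ-integrand is odd under cosθ→−cosθ; I=0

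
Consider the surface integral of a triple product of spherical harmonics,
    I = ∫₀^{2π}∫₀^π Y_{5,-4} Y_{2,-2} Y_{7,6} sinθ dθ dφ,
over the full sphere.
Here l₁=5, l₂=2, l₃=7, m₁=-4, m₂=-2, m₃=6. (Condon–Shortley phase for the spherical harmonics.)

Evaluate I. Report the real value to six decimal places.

Checks pass: Σm=0; 14 even; l₃=7∈[3,7].
(2·5+1)(2·2+1)(2·7+1) = 825
Δ: 0! 10! 4! / 15! → 1/15015
sum: t=0:+1/57600 = 1/57600
3j²(5 2 7; 0 0 0) = Δ·Π!·Σ² = 21/715  (sign -1)
sum: t=0:+1/8709120 = 1/8709120
3j²(5 2 7; -4 -2 6) = Δ·Π!·Σ² = 1/21  (sign -1)
combine: 4πI² = 825·21/715·1/21 = 15/13
take √, sign +1: I = 0.30301841

0.303018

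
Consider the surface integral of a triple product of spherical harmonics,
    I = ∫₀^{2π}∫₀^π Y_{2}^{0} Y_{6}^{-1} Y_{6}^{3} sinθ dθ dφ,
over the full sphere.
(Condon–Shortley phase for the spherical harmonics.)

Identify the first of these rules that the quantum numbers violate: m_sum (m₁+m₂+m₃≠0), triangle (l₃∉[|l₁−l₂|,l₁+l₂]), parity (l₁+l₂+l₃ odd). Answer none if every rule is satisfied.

m₁+m₂+m₃ = 0 − 1 + 3 = 2  ✗
triangle: |2−6|=4 ≤ l₃=6 ≤ 2+6=8
parity: l₁+l₂+l₃ = 14 is even

m_sum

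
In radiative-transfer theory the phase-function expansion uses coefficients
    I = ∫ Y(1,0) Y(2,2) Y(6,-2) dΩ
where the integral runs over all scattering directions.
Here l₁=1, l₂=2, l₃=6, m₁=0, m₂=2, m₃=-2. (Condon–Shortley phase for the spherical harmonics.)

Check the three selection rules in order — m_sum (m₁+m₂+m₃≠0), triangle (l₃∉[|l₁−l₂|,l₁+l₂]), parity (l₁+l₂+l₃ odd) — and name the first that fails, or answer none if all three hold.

azimuthal sum: 0 + 2 − 2 = 0  ✓
1 ≤ 6 ≤ 3 (triangle on l)  ✗
L = 1 + 2 + 6 = 9 (odd)

triangle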